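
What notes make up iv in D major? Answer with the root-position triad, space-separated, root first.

The root, G, is scale degree 4 — the same note in D major and D minor; only the chord quality changes. In D minor the chord on G is G–Bb–D.

G Bb D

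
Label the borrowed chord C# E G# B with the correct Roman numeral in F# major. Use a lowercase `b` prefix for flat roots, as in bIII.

C# is scale degree 5 in F# major. The diatonic chord on degree 5 would be C# (V), but C#–E–G#–B is the minor-seventh chord from F# minor. As a borrowed chord it is labeled v7.

v7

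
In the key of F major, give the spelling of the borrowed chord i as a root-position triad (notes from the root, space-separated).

F Ab C

The root, F, is scale degree 1 — the same note in F major and F minor; only the chord quality changes. Stacking thirds in F minor on F gives F–Ab–C.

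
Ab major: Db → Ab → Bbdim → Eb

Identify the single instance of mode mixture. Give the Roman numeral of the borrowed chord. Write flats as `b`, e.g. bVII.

In Ab major the diatonic chords are Ab, Bbm, Cm, Db, Eb, Fm, Gdim. Db, Ab and Eb all belong to that set. Bbdim (Bb–Db–Fb) doesn't fit — on degree 2 Ab major would have Bbm (ii). Bbdim is the degree-2 chord of Ab minor, so it is the borrowed ii°.

ii°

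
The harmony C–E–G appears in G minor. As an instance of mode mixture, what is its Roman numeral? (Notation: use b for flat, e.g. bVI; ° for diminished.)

The root C is the diatonic 4th degree of G minor; the borrowing shows in the chord quality. C–E–G is a major chord — the form found in G major, not the diatonic iv (Cm). Borrowed into G minor it is written IV.

IV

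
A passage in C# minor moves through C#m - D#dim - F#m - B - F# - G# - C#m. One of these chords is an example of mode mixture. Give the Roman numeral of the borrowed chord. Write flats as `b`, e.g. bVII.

IV

C# minor has the diatonic set C#m, D#dim, E, F#m, G#, A, B (with V from harmonic minor). Of the given chords, C#m, D#dim, F#m, B and G# are diatonic. But F# (F#–A#–C#) is foreign: the diatonic iv on degree 4 is F#m, whereas F# comes from C# major. It is labeled IV.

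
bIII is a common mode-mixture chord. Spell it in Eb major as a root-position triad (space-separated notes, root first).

Gb Bb Db

Scale degree 3 in Eb major is G. bIII uses the lowered form, Gb, taken from Eb minor. Building the major chord from the parallel minor on Gb: Gb–Bb–Db.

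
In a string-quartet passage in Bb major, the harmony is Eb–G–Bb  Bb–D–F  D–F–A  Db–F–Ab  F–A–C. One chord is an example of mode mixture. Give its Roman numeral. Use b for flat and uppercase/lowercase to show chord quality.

In Bb major the diatonic chords are Bb, Cm, Dm, Eb, F, Gm, Adim. Eb–G–Bb = Eb, Bb–D–F = Bb, D–F–A = Dm and F–A–C = F are all diatonic. But Db–F–Ab is foreign: the diatonic iii on degree 3 is Dm, whereas Db comes from Bb minor. It is labeled bIII.

bIII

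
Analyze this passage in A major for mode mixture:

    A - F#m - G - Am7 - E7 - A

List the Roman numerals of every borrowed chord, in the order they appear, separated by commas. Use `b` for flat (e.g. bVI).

The diatonic triads in A major are A, Bm, C#m, D, E, F#m, G#dim. Of the given chords, A, F#m and E7 are diatonic. G (G–B–D) doesn't fit — on degree 7 A major would have G#dim (vii°). G is the degree-7 chord of A minor, so it is the borrowed bVII. Am7 (A–C–E–G) doesn't fit — on degree 1 A major would have A (I). Am7 is the degree-1 chord of A minor, so it is the borrowed i7.

bVII, i7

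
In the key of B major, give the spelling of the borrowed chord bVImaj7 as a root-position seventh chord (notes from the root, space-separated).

G B D F#

The root of bVImaj7 is the lowered 6th degree: G# becomes G. Stacking thirds in B minor on G gives G–B–D–F#.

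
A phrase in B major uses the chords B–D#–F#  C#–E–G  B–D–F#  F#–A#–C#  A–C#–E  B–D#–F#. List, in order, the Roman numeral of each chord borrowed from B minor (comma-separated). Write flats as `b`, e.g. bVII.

In B major the diatonic chords are B, C#m, D#m, E, F#, G#m, A#dim. B–D#–F# = B and F#–A#–C# = F# are both diatonic. C#–E–G is not: scale degree 2 in B major carries C#m (ii). In B minor the chord on that degree is C#dim, so here it functions as ii°, borrowed from the parallel minor. B–D–F# doesn't fit — on degree 1 B major would have B (I). Bm is the degree-1 chord of B minor, so it is the borrowed i. But A–C#–E is foreign: the diatonic vii° on degree 7 is A#dim, whereas A comes from B minor. It is labeled bVII.

ii°, i, bVII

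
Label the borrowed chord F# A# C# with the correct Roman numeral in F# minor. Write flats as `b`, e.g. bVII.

I

F# is scale degree 1 in F# minor. F#–A#–C# is a major chord — the form found in F# major, not the diatonic i (F#m). Borrowed into F# minor it is written I.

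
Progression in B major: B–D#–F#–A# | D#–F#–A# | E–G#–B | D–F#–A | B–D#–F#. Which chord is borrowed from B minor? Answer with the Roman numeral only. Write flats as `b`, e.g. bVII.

bIII

In B major the diatonic chords are B, C#m, D#m, E, F#, G#m, A#dim. Of the given chords, B–D#–F#–A# = Bmaj7, D#–F#–A# = D#m, E–G#–B = E and B–D#–F# = B are diatonic. But D–F#–A is foreign: the diatonic iii on degree 3 is D#m, whereas D comes from B minor. It is labeled bIII.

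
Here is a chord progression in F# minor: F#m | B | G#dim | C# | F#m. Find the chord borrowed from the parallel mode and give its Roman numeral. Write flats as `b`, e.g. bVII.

In F# minor (with V from harmonic minor) the diatonic chords are F#m, G#dim, A, Bm, C#, D, E. F#m, G#dim and C# all belong to that set. B (B–D#–F#) doesn't fit — on degree 4 F# minor would have Bm (iv). B is the degree-4 chord of F# major, so it is the borrowed IV.

IV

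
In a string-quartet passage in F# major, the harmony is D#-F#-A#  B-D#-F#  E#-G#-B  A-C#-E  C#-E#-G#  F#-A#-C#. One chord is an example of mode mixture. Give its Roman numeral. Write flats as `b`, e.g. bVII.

bIII

In F# major the diatonic chords are F#, G#m, A#m, B, C#, D#m, E#dim. D#–F#–A# = D#m, B–D#–F# = B, E#–G#–B = E#dim, C#–E#–G# = C# and F#–A#–C# = F# all belong to that set. A–C#–E doesn't fit — on degree 3 F# major would have A#m (iii). A is the degree-3 chord of F# minor, so it is the borrowed bIII.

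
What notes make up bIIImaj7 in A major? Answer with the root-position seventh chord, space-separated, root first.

The root of bIIImaj7 is the lowered 3rd degree: C# becomes C. Stacking thirds in A minor on C gives C–E–G–B.

C E G B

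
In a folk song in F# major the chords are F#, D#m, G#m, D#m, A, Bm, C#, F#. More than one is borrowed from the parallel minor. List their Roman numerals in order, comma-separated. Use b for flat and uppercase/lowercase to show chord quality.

In F# major the diatonic chords are F#, G#m, A#m, B, C#, D#m, E#dim. F#, D#m, G#m and C# all belong to that set. But A (A–C#–E) is foreign: the diatonic iii on degree 3 is A#m, whereas A comes from F# minor. It is labeled bIII. Bm (B–D–F#) doesn't fit — on degree 4 F# major would have B (IV). Bm is the degree-4 chord of F# minor, so it is the borrowed iv.

bIII, iv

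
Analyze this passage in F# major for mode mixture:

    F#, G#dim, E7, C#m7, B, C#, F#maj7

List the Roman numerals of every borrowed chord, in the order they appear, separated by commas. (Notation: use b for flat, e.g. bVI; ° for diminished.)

In F# major the diatonic chords are F#, G#m, A#m, B, C#, D#m, E#dim. Of the given chords, F#, B, C# and F#maj7 are diatonic. G#dim (G#–B–D) is not: scale degree 2 in F# major carries G#m (ii). In F# minor the chord on that degree is G#dim, so here it functions as ii°, borrowed from the parallel minor. But E7 (E–G#–B–D) is foreign: the diatonic vii° on degree 7 is E#dim, whereas E7 comes from F# minor. It is labeled bVII7. But C#m7 (C#–E–G#–B) is foreign: the diatonic V on degree 5 is C#, whereas C#m7 comes from F# minor. It is labeled v7.

ii°, bVII7, v7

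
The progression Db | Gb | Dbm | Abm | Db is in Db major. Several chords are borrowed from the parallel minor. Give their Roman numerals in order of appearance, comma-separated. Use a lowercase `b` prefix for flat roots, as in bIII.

i, v

The diatonic triads in Db major are Db, Ebm, Fm, Gb, Ab, Bbm, Cdim. Of the given chords, Db and Gb are diatonic. But Dbm (Db–Fb–Ab) is foreign: the diatonic I on degree 1 is Db, whereas Dbm comes from Db minor. It is labeled i. Abm (Ab–Cb–Eb) is not: scale degree 5 in Db major carries Ab (V). In Db minor the chord on that degree is Abm, so here it functions as v, borrowed from the parallel minor.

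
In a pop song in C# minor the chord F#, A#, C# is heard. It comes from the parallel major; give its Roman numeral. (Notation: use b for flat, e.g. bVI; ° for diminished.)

IV

The root F# is the diatonic 4th degree of C# minor; the borrowing shows in the chord quality. Diatonically C# minor has F#m (iv) on that degree; F#–A#–C# is instead the major chord native to C# major, so it takes the label IV.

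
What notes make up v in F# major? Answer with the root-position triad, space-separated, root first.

C# E G#

The root, C#, is scale degree 5 — the same note in F# major and F# minor; only the chord quality changes. In F# minor the chord on C# is C#–E–G#.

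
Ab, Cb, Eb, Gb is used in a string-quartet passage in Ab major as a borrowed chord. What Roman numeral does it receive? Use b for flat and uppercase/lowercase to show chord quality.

Ab is scale degree 1 in Ab major. Diatonically Ab major has Ab (I) on that degree; Ab–Cb–Eb–Gb is instead the minor-seventh chord native to Ab minor, so it takes the label i7.

i7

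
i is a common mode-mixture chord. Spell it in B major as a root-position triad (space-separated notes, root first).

B D F#

i is built on scale degree 1, which is B in both B major and its parallel. Stacking thirds in B minor on B gives B–D–F#.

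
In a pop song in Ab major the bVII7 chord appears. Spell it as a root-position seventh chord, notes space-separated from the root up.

Gb Bb Db Fb

Scale degree 7 in Ab major is G. bVII7 uses the lowered form, Gb, taken from Ab minor. Stacking thirds in Ab minor on Gb gives Gb–Bb–Db–Fb.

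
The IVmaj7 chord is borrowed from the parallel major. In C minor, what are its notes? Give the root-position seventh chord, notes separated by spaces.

IVmaj7 is built on scale degree 4, which is F in both C minor and its parallel. Building the major-seventh chord from the parallel major on F: F–A–C–E.

F A C E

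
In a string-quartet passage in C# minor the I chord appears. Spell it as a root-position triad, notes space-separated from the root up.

C# E# G#

I is built on scale degree 1, which is C# in both C# minor and its parallel. Stacking thirds in C# major on C# gives C#–E#–G#.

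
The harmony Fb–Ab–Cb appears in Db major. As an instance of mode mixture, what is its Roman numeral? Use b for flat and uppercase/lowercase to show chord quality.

bIII

The root Fb is the lowered 3rd scale degree — diatonically Db major has F there. The diatonic chord on degree 3 would be Fm (iii), but Fb–Ab–Cb is the major chord from Db minor. As a borrowed chord it is labeled bIII.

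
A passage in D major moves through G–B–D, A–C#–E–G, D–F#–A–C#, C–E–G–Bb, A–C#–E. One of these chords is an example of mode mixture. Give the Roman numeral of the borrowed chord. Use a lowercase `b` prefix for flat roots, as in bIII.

D major has the diatonic set D, Em, F#m, G, A, Bm, C#dim. G–B–D = G, A–C#–E–G = A7, D–F#–A–C# = Dmaj7 and A–C#–E = A all belong to that set. But C–E–G–Bb is foreign: the diatonic vii° on degree 7 is C#dim, whereas C7 comes from D minor. It is labeled bVII7.

bVII7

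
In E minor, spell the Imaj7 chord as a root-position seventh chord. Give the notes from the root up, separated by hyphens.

E-G#-B-D#

The root, E, is scale degree 1 — the same note in E minor and E major; only the chord quality changes. In E major the chord on E is E–G#–B–D#.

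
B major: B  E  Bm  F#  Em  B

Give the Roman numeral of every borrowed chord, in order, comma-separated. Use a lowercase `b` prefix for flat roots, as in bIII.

The diatonic triads in B major are B, C#m, D#m, E, F#, G#m, A#dim. B, E and F# all belong to that set. But Bm (B–D–F#) is foreign: the diatonic I on degree 1 is B, whereas Bm comes from B minor. It is labeled i. But Em (E–G–B) is foreign: the diatonic IV on degree 4 is E, whereas Em comes from B minor. It is labeled iv.

i, iv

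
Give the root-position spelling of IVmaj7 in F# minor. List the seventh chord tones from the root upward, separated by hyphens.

The root, B, is scale degree 4 — the same note in F# minor and F# major; only the chord quality changes. Stacking thirds in F# major on B gives B–D#–F#–A#.

B-D#-F#-A#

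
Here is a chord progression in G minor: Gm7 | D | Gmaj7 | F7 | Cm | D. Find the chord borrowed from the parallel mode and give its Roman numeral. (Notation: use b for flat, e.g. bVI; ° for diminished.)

In G minor (with V from harmonic minor) the diatonic chords are Gm, Adim, Bb, Cm, D, Eb, F. Of the given chords, Gm7, D, F7 and Cm are diatonic. But Gmaj7 (G–B–D–F#) is foreign: the diatonic i on degree 1 is Gm, whereas Gmaj7 comes from G major. It is labeled Imaj7.

Imaj7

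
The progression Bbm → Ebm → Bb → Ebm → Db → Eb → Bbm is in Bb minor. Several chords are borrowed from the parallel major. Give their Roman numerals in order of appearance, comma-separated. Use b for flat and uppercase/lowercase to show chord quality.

I, IV

Bb minor has the diatonic set Bbm, Cdim, Db, Ebm, F, Gb, Ab (with V from harmonic minor). Bbm, Ebm and Db all belong to that set. Bb (Bb–D–F) is not: scale degree 1 in Bb minor carries Bbm (i). In Bb major the chord on that degree is Bb, so here it functions as I, borrowed from the parallel major. But Eb (Eb–G–Bb) is foreign: the diatonic iv on degree 4 is Ebm, whereas Eb comes from Bb major. It is labeled IV.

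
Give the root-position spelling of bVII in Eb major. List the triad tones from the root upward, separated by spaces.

bVII is built on the lowered scale degree 7. In Eb major degree 7 is D; lowered it becomes Db. Building the major chord from the parallel minor on Db: Db–F–Ab.

Db F Ab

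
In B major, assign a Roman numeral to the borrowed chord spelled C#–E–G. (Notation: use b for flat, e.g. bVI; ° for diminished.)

The root C# is the diatonic 2nd degree of B major; the borrowing shows in the chord quality. Diatonically B major has C#m (ii) on that degree; C#–E–G is instead the diminished chord native to B minor, so it takes the label ii°.

ii°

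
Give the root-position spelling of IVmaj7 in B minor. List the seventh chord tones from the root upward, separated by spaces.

The root, E, is scale degree 4 — the same note in B minor and B major; only the chord quality changes. Stacking thirds in B major on E gives E–G#–B–D#.

E G# B D#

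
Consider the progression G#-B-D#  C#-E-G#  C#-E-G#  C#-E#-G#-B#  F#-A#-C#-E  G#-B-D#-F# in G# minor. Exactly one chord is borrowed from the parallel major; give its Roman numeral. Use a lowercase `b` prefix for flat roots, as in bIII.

In G# minor (with V from harmonic minor) the diatonic chords are G#m, A#dim, B, C#m, D#, E, F#. Of the given chords, G#–B–D# = G#m, C#–E–G# = C#m, F#–A#–C#–E = F#7 and G#–B–D#–F# = G#m7 are diatonic. But C#–E#–G#–B# is foreign: the diatonic iv on degree 4 is C#m, whereas C#maj7 comes from G# major. It is labeled IVmaj7.

IVmaj7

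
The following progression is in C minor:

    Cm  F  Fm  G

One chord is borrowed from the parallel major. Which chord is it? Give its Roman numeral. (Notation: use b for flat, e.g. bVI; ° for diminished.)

In C minor (with V from harmonic minor) the diatonic chords are Cm, Ddim, Eb, Fm, G, Ab, Bb. Cm, Fm and G all belong to that set. F (F–A–C) is not: scale degree 4 in C minor carries Fm (iv). In C major the chord on that degree is F, so here it functions as IV, borrowed from the parallel major.

IV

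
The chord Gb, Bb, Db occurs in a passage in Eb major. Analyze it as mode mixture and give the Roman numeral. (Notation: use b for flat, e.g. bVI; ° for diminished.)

bIII

Gb is the lowered form of scale degree 3 in Eb major (the diatonic degree 3 is G). The diatonic chord on degree 3 would be Gm (iii), but Gb–Bb–Db is the major chord from Eb minor. As a borrowed chord it is labeled bIII.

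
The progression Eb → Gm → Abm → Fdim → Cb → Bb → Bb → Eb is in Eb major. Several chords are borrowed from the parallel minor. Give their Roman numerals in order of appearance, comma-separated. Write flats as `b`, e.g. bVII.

In Eb major the diatonic chords are Eb, Fm, Gm, Ab, Bb, Cm, Ddim. Eb, Gm and Bb all belong to that set. But Abm (Ab–Cb–Eb) is foreign: the diatonic IV on degree 4 is Ab, whereas Abm comes from Eb minor. It is labeled iv. Fdim (F–Ab–Cb) doesn't fit — on degree 2 Eb major would have Fm (ii). Fdim is the degree-2 chord of Eb minor, so it is the borrowed ii°. But Cb (Cb–Eb–Gb) is foreign: the diatonic vi on degree 6 is Cm, whereas Cb comes from Eb minor. It is labeled bVI.

iv, ii°, bVI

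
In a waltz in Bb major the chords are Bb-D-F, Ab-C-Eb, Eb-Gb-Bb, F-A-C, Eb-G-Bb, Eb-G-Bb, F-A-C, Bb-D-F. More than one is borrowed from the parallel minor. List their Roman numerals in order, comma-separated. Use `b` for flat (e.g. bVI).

Bb major has the diatonic set Bb, Cm, Dm, Eb, F, Gm, Adim. Bb–D–F = Bb, F–A–C = F and Eb–G–Bb = Eb are all diatonic. Ab–C–Eb doesn't fit — on degree 7 Bb major would have Adim (vii°). Ab is the degree-7 chord of Bb minor, so it is the borrowed bVII. Eb–Gb–Bb doesn't fit — on degree 4 Bb major would have Eb (IV). Ebm is the degree-4 chord of Bb minor, so it is the borrowed iv.

bVII, iv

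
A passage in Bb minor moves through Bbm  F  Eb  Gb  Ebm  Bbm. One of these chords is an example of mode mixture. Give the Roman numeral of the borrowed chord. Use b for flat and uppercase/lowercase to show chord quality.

IV

Bb minor has the diatonic set Bbm, Cdim, Db, Ebm, F, Gb, Ab (with V from harmonic minor). Bbm, F, Gb and Ebm all belong to that set. Eb (Eb–G–Bb) doesn't fit — on degree 4 Bb minor would have Ebm (iv). Eb is the degree-4 chord of Bb major, so it is the borrowed IV.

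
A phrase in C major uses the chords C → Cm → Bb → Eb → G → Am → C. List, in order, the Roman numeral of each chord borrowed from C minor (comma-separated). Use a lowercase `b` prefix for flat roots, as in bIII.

i, bVII, bIII

The diatonic triads in C major are C, Dm, Em, F, G, Am, Bdim. C, G and Am are all diatonic. Cm (C–Eb–G) doesn't fit — on degree 1 C major would have C (I). Cm is the degree-1 chord of C minor, so it is the borrowed i. But Bb (Bb–D–F) is foreign: the diatonic vii° on degree 7 is Bdim, whereas Bb comes from C minor. It is labeled bVII. Eb (Eb–G–Bb) doesn't fit — on degree 3 C major would have Em (iii). Eb is the degree-3 chord of C minor, so it is the borrowed bIII.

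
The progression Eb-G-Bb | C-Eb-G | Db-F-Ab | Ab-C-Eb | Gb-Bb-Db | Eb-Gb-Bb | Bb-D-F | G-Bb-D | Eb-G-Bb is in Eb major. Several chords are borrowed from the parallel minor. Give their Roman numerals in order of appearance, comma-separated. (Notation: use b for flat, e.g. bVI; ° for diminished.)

bVII, bIII, i

In Eb major the diatonic chords are Eb, Fm, Gm, Ab, Bb, Cm, Ddim. Of the given chords, Eb–G–Bb = Eb, C–Eb–G = Cm, Ab–C–Eb = Ab, Bb–D–F = Bb and G–Bb–D = Gm are diatonic. Db–F–Ab doesn't fit — on degree 7 Eb major would have Ddim (vii°). Db is the degree-7 chord of Eb minor, so it is the borrowed bVII. Gb–Bb–Db doesn't fit — on degree 3 Eb major would have Gm (iii). Gb is the degree-3 chord of Eb minor, so it is the borrowed bIII. But Eb–Gb–Bb is foreign: the diatonic I on degree 1 is Eb, whereas Ebm comes from Eb minor. It is labeled i.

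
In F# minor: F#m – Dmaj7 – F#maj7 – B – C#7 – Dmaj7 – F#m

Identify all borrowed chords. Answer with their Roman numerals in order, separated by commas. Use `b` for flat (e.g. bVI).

In F# minor (with V from harmonic minor) the diatonic chords are F#m, G#dim, A, Bm, C#, D, E. F#m, Dmaj7 and C#7 all belong to that set. But F#maj7 (F#–A#–C#–E#) is foreign: the diatonic i on degree 1 is F#m, whereas F#maj7 comes from F# major. It is labeled Imaj7. B (B–D#–F#) doesn't fit — on degree 4 F# minor would have Bm (iv). B is the degree-4 chord of F# major, so it is the borrowed IV.

Imaj7, IV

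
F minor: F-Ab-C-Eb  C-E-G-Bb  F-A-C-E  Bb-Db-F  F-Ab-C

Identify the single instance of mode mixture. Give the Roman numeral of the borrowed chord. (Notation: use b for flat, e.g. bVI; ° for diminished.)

The diatonic triads in F minor (with V from harmonic minor) are Fm, Gdim, Ab, Bbm, C, Db, Eb. Of the given chords, F–Ab–C–Eb = Fm7, C–E–G–Bb = C7, Bb–Db–F = Bbm and F–Ab–C = Fm are diatonic. F–A–C–E is not: scale degree 1 in F minor carries Fm (i). In F major the chord on that degree is Fmaj7, so here it functions as Imaj7, borrowed from the parallel major.

Imaj7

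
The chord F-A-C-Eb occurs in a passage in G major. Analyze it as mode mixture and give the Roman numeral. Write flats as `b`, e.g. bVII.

bVII7

The root F is the lowered 7th scale degree — diatonically G major has F# there. The diatonic chord on degree 7 would be F#dim (vii°), but F–A–C–Eb is the dominant-seventh chord from G minor. As a borrowed chord it is labeled bVII7.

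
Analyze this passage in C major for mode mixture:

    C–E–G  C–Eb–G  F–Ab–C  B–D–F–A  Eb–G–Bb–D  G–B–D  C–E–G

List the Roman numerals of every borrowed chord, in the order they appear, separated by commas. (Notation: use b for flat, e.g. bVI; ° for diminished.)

i, iv, bIIImaj7

C major has the diatonic set C, Dm, Em, F, G, Am, Bdim. C–E–G = C, B–D–F–A = Bm7b5 and G–B–D = G are all diatonic. But C–Eb–G is foreign: the diatonic I on degree 1 is C, whereas Cm comes from C minor. It is labeled i. But F–Ab–C is foreign: the diatonic IV on degree 4 is F, whereas Fm comes from C minor. It is labeled iv. But Eb–G–Bb–D is foreign: the diatonic iii on degree 3 is Em, whereas Ebmaj7 comes from C minor. It is labeled bIIImaj7.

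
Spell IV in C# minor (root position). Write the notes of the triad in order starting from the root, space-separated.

IV is built on scale degree 4, which is F# in both C# minor and its parallel. Building the major chord from the parallel major on F#: F#–A#–C#.

F# A# C#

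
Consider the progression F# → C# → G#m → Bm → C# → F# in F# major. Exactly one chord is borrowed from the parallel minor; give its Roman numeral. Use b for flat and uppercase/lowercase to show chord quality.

iv

In F# major the diatonic chords are F#, G#m, A#m, B, C#, D#m, E#dim. F#, C# and G#m all belong to that set. Bm (B–D–F#) is not: scale degree 4 in F# major carries B (IV). In F# minor the chord on that degree is Bm, so here it functions as iv, borrowed from the parallel minor.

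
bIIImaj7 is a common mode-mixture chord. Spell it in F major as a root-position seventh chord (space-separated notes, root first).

bIIImaj7 is built on the lowered scale degree 3. In F major degree 3 is A; lowered it becomes Ab. Stacking thirds in F minor on Ab gives Ab–C–Eb–G.

Ab C Eb G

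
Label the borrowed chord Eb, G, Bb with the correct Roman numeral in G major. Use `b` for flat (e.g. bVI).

Eb is the lowered form of scale degree 6 in G major (the diatonic degree 6 is E). Eb–G–Bb is a major chord — the form found in G minor, not the diatonic vi (Em). Borrowed into G major it is written bVI.

bVI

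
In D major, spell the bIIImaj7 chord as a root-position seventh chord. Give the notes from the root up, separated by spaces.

F A C E

bIIImaj7 is built on the lowered scale degree 3. In D major degree 3 is F#; lowered it becomes F. Building the major-seventh chord from the parallel minor on F: F–A–C–E.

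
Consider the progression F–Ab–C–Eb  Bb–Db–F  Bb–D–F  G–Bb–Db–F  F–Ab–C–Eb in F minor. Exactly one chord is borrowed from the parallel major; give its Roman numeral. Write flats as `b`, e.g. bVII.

The diatonic triads in F minor (with V from harmonic minor) are Fm, Gdim, Ab, Bbm, C, Db, Eb. F–Ab–C–Eb = Fm7, Bb–Db–F = Bbm and G–Bb–Db–F = Gm7b5 are all diatonic. Bb–D–F doesn't fit — on degree 4 F minor would have Bbm (iv). Bb is the degree-4 chord of F major, so it is the borrowed IV.

IV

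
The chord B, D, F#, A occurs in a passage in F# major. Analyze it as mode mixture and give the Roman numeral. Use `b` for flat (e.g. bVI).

The root B is the diatonic 4th degree of F# major; the borrowing shows in the chord quality. Diatonically F# major has B (IV) on that degree; B–D–F#–A is instead the minor-seventh chord native to F# minor, so it takes the label iv7.

iv7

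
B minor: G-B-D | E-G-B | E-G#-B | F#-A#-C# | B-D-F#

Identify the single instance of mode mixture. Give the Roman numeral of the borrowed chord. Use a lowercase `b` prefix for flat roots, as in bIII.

The diatonic triads in B minor (with V from harmonic minor) are Bm, C#dim, D, Em, F#, G, A. Of the given chords, G–B–D = G, E–G–B = Em, F#–A#–C# = F# and B–D–F# = Bm are diatonic. E–G#–B is not: scale degree 4 in B minor carries Em (iv). In B major the chord on that degree is E, so here it functions as IV, borrowed from the parallel major.

IV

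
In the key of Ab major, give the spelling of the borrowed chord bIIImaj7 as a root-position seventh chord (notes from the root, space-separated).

bIIImaj7 is built on the lowered scale degree 3. In Ab major degree 3 is C; lowered it becomes Cb. In Ab minor the chord on Cb is Cb–Eb–Gb–Bb.

Cb Eb Gb Bb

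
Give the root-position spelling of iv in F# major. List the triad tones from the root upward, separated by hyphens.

B-D-F#

iv is built on scale degree 4, which is B in both F# major and its parallel. Stacking thirds in F# minor on B gives B–D–F#.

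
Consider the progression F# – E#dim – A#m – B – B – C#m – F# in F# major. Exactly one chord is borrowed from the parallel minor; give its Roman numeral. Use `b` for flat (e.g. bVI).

v

The diatonic triads in F# major are F#, G#m, A#m, B, C#, D#m, E#dim. F#, E#dim, A#m and B are all diatonic. But C#m (C#–E–G#) is foreign: the diatonic V on degree 5 is C#, whereas C#m comes from F# minor. It is labeled v.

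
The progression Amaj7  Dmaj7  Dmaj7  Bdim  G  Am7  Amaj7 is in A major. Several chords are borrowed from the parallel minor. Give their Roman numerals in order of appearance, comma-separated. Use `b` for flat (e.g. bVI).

ii°, bVII, i7

The diatonic triads in A major are A, Bm, C#m, D, E, F#m, G#dim. Amaj7 and Dmaj7 both belong to that set. Bdim (B–D–F) doesn't fit — on degree 2 A major would have Bm (ii). Bdim is the degree-2 chord of A minor, so it is the borrowed ii°. G (G–B–D) doesn't fit — on degree 7 A major would have G#dim (vii°). G is the degree-7 chord of A minor, so it is the borrowed bVII. But Am7 (A–C–E–G) is foreign: the diatonic I on degree 1 is A, whereas Am7 comes from A minor. It is labeled i7.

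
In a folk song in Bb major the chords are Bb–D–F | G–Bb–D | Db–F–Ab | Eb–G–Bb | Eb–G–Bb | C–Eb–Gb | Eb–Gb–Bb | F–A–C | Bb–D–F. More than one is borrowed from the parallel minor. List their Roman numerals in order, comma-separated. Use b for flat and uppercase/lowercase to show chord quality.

bIII, ii°, iv

Bb major has the diatonic set Bb, Cm, Dm, Eb, F, Gm, Adim. Of the given chords, Bb–D–F = Bb, G–Bb–D = Gm, Eb–G–Bb = Eb and F–A–C = F are diatonic. Db–F–Ab doesn't fit — on degree 3 Bb major would have Dm (iii). Db is the degree-3 chord of Bb minor, so it is the borrowed bIII. C–Eb–Gb is not: scale degree 2 in Bb major carries Cm (ii). In Bb minor the chord on that degree is Cdim, so here it functions as ii°, borrowed from the parallel minor. Eb–Gb–Bb doesn't fit — on degree 4 Bb major would have Eb (IV). Ebm is the degree-4 chord of Bb minor, so it is the borrowed iv.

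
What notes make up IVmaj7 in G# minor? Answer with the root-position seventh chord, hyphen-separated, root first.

C#-E#-G#-B#

The root, C#, is scale degree 4 — the same note in G# minor and G# major; only the chord quality changes. Building the major-seventh chord from the parallel major on C#: C#–E#–G#–B#.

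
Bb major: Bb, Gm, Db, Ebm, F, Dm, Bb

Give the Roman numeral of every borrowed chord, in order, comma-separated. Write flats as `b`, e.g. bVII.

In Bb major the diatonic chords are Bb, Cm, Dm, Eb, F, Gm, Adim. Bb, Gm, F and Dm all belong to that set. Db (Db–F–Ab) doesn't fit — on degree 3 Bb major would have Dm (iii). Db is the degree-3 chord of Bb minor, so it is the borrowed bIII. But Ebm (Eb–Gb–Bb) is foreign: the diatonic IV on degree 4 is Eb, whereas Ebm comes from Bb minor. It is labeled iv.

bIII, iv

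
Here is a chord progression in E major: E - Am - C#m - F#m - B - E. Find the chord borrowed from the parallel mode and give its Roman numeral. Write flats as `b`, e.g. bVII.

E major has the diatonic set E, F#m, G#m, A, B, C#m, D#dim. Of the given chords, E, C#m, F#m and B are diatonic. Am (A–C–E) doesn't fit — on degree 4 E major would have A (IV). Am is the degree-4 chord of E minor, so it is the borrowed iv.

iv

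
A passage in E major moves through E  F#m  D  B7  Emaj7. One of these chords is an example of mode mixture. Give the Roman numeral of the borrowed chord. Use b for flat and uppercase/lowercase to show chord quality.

bVII

In E major the diatonic chords are E, F#m, G#m, A, B, C#m, D#dim. E, F#m, B7 and Emaj7 all belong to that set. D (D–F#–A) is not: scale degree 7 in E major carries D#dim (vii°). In E minor the chord on that degree is D, so here it functions as bVII, borrowed from the parallel minor.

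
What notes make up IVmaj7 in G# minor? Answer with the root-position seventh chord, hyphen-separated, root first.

IVmaj7 is built on scale degree 4, which is C# in both G# minor and its parallel. Building the major-seventh chord from the parallel major on C#: C#–E#–G#–B#.

C#-E#-G#-B#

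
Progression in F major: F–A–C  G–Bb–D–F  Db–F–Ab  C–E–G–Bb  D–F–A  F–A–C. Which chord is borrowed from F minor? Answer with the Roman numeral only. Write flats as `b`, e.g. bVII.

bVI

F major has the diatonic set F, Gm, Am, Bb, C, Dm, Edim. F–A–C = F, G–Bb–D–F = Gm7, C–E–G–Bb = C7 and D–F–A = Dm are all diatonic. But Db–F–Ab is foreign: the diatonic vi on degree 6 is Dm, whereas Db comes from F minor. It is labeled bVI.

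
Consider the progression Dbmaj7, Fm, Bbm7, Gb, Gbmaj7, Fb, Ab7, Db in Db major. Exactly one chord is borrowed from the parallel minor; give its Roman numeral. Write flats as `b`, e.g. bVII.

bIII

The diatonic triads in Db major are Db, Ebm, Fm, Gb, Ab, Bbm, Cdim. Dbmaj7, Fm, Bbm7, Gb, Gbmaj7, Ab7 and Db are all diatonic. Fb (Fb–Ab–Cb) doesn't fit — on degree 3 Db major would have Fm (iii). Fb is the degree-3 chord of Db minor, so it is the borrowed bIII.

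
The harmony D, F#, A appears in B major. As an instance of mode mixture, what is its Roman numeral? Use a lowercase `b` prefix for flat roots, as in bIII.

The root D is the lowered 3rd scale degree — diatonically B major has D# there. Diatonically B major has D#m (iii) on that degree; D–F#–A is instead the major chord native to B minor, so it takes the label bIII.

bIII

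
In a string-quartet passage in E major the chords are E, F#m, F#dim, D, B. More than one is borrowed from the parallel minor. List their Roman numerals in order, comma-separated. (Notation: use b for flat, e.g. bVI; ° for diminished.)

In E major the diatonic chords are E, F#m, G#m, A, B, C#m, D#dim. E, F#m and B are all diatonic. F#dim (F#–A–C) is not: scale degree 2 in E major carries F#m (ii). In E minor the chord on that degree is F#dim, so here it functions as ii°, borrowed from the parallel minor. D (D–F#–A) doesn't fit — on degree 7 E major would have D#dim (vii°). D is the degree-7 chord of E minor, so it is the borrowed bVII.

ii°, bVII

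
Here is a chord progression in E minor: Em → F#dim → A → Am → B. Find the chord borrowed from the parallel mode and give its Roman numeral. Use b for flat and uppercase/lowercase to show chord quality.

E minor has the diatonic set Em, F#dim, G, Am, B, C, D (with V from harmonic minor). Of the given chords, Em, F#dim, Am and B are diatonic. A (A–C#–E) is not: scale degree 4 in E minor carries Am (iv). In E major the chord on that degree is A, so here it functions as IV, borrowed from the parallel major.

IV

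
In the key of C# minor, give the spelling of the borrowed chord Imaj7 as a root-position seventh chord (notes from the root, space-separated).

Imaj7 is built on scale degree 1, which is C# in both C# minor and its parallel. Stacking thirds in C# major on C# gives C#–E#–G#–B#.

C# E# G# B#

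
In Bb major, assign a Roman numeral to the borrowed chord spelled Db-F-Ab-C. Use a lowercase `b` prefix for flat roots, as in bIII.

Db is the lowered form of scale degree 3 in Bb major (the diatonic degree 3 is D). Diatonically Bb major has Dm (iii) on that degree; Db–F–Ab–C is instead the major-seventh chord native to Bb minor, so it takes the label bIIImaj7.

bIIImaj7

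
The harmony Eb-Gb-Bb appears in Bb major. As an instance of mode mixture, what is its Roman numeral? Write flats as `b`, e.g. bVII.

iv

The root Eb is the diatonic 4th degree of Bb major; the borrowing shows in the chord quality. The diatonic chord on degree 4 would be Eb (IV), but Eb–Gb–Bb is the minor chord from Bb minor. As a borrowed chord it is labeled iv.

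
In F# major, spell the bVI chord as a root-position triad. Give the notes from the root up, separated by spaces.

D F# A

Scale degree 6 in F# major is D#. bVI uses the lowered form, D, taken from F# minor. In F# minor the chord on D is D–F#–A.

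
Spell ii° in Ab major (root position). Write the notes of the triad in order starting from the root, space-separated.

Bb Db Fb

The root, Bb, is scale degree 2 — the same note in Ab major and Ab minor; only the chord quality changes. Stacking thirds in Ab minor on Bb gives Bb–Db–Fb.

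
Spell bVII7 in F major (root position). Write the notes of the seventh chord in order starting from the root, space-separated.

The root of bVII7 is the lowered 7th degree: E becomes Eb. Building the dominant-seventh chord from the parallel minor on Eb: Eb–G–Bb–Db.

Eb G Bb Db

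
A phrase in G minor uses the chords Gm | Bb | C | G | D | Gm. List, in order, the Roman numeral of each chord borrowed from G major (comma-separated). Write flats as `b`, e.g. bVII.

The diatonic triads in G minor (with V from harmonic minor) are Gm, Adim, Bb, Cm, D, Eb, F. Gm, Bb and D all belong to that set. C (C–E–G) doesn't fit — on degree 4 G minor would have Cm (iv). C is the degree-4 chord of G major, so it is the borrowed IV. G (G–B–D) is not: scale degree 1 in G minor carries Gm (i). In G major the chord on that degree is G, so here it functions as I, borrowed from the parallel major.

IV, I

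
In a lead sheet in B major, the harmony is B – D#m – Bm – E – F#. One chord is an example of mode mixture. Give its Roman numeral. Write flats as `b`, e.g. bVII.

i

The diatonic triads in B major are B, C#m, D#m, E, F#, G#m, A#dim. B, D#m, E and F# are all diatonic. Bm (B–D–F#) is not: scale degree 1 in B major carries B (I). In B minor the chord on that degree is Bm, so here it functions as i, borrowed from the parallel minor.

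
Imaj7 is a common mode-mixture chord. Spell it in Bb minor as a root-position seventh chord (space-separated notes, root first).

The root, Bb, is scale degree 1 — the same note in Bb minor and Bb major; only the chord quality changes. Stacking thirds in Bb major on Bb gives Bb–D–F–A.

Bb D F A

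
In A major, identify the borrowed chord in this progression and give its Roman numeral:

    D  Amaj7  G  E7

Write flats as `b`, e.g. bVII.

bVII

In A major the diatonic chords are A, Bm, C#m, D, E, F#m, G#dim. Of the given chords, D, Amaj7 and E7 are diatonic. But G (G–B–D) is foreign: the diatonic vii° on degree 7 is G#dim, whereas G comes from A minor. It is labeled bVII.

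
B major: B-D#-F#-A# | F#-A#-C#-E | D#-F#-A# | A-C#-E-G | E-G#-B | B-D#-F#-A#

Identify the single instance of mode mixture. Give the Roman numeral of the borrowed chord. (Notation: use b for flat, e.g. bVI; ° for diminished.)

bVII7

The diatonic triads in B major are B, C#m, D#m, E, F#, G#m, A#dim. B–D#–F#–A# = Bmaj7, F#–A#–C#–E = F#7, D#–F#–A# = D#m and E–G#–B = E are all diatonic. But A–C#–E–G is foreign: the diatonic vii° on degree 7 is A#dim, whereas A7 comes from B minor. It is labeled bVII7.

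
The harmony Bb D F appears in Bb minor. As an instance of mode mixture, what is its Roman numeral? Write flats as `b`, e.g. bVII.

I

Bb is scale degree 1 in Bb minor. Bb–D–F is a major chord — the form found in Bb major, not the diatonic i (Bbm). Borrowed into Bb minor it is written I.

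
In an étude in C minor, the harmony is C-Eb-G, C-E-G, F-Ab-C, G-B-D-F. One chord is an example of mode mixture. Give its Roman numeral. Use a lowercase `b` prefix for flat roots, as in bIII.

C minor has the diatonic set Cm, Ddim, Eb, Fm, G, Ab, Bb (with V from harmonic minor). C–Eb–G = Cm, F–Ab–C = Fm and G–B–D–F = G7 all belong to that set. C–E–G doesn't fit — on degree 1 C minor would have Cm (i). C is the degree-1 chord of C major, so it is the borrowed I.

I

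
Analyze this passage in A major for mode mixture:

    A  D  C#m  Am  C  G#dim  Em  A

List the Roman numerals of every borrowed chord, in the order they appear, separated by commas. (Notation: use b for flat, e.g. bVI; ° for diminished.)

The diatonic triads in A major are A, Bm, C#m, D, E, F#m, G#dim. A, D, C#m and G#dim are all diatonic. Am (A–C–E) doesn't fit — on degree 1 A major would have A (I). Am is the degree-1 chord of A minor, so it is the borrowed i. C (C–E–G) doesn't fit — on degree 3 A major would have C#m (iii). C is the degree-3 chord of A minor, so it is the borrowed bIII. But Em (E–G–B) is foreign: the diatonic V on degree 5 is E, whereas Em comes from A minor. It is labeled v.

i, bIII, v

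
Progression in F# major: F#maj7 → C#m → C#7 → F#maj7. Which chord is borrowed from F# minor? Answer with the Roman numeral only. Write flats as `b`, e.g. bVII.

v

In F# major the diatonic chords are F#, G#m, A#m, B, C#, D#m, E#dim. F#maj7 and C#7 are both diatonic. But C#m (C#–E–G#) is foreign: the diatonic V on degree 5 is C#, whereas C#m comes from F# minor. It is labeled v.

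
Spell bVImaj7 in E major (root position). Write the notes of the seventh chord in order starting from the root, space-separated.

C E G B

Scale degree 6 in E major is C#. bVImaj7 uses the lowered form, C, taken from E minor. In E minor the chord on C is C–E–G–B.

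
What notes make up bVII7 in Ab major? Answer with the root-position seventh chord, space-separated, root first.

Gb Bb Db Fb

The root of bVII7 is the lowered 7th degree: G becomes Gb. Building the dominant-seventh chord from the parallel minor on Gb: Gb–Bb–Db–Fb.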